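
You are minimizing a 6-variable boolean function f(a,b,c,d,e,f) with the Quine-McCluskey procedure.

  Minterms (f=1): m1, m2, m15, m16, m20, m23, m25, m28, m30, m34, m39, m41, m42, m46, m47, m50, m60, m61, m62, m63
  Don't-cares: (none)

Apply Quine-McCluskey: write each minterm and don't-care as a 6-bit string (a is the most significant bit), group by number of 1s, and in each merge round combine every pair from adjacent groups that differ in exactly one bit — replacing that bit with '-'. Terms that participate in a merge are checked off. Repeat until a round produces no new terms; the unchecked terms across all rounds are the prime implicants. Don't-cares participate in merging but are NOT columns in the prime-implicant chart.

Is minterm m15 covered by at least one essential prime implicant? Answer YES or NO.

YES

size-2^0 implicants → 000001  000010(✓)  001111(✓)  010000(✓)  010100(✓)  010111  011001  011100(✓)  011110(✓)  100010(✓)  100111(✓)  101001  101010(✓)  101110(✓)  101111(✓)  110010(✓)  111100(✓)  111101(✓)  111110(✓)  111111(✓)
size-2^1 implicants → -00010  -01111  -11100(✓)  -11110(✓)  01-100  010-00  0111-0(✓)  1-0010  1-1110(✓)  1-1111(✓)  10-010  10-111  101-10  10111-(✓)  1111-0(✓)  1111-1(✓)  11110-(✓)  11111-(✓)
size-2^2 implicants → -111-0  1-111-  1111--
Unchecked terms (primes): -00010, -01111, -111-0, 000001, 01-100, 010-00, 010111, 011001, 1-0010, 1-111-, 10-010, 10-111, 101-10, 101001, 1111--
Minterm coverage:
  m1 ⊆ 000001 [E]
  m2 ⊆ -00010 [E]
  m15 ⊆ -01111 [E]
  m16 ⊆ 010-00 [E]
  m20 ⊆ 01-100,010-00
  m23 ⊆ 010111 [E]
  m25 ⊆ 011001 [E]
  m28 ⊆ -111-0,01-100
  m30 ⊆ -111-0 [E]
  m34 ⊆ -00010,1-0010,10-010
  m39 ⊆ 10-111 [E]
  m41 ⊆ 101001 [E]
  m42 ⊆ 10-010,101-10
  m46 ⊆ 1-111-,101-10
  m47 ⊆ -01111,1-111-,10-111
  m50 ⊆ 1-0010 [E]
  m60 ⊆ -111-0,1111--
  m61 ⊆ 1111-- [E]
  m62 ⊆ -111-0,1-111-,1111--
  m63 ⊆ 1-111-,1111--
E = {-00010, -01111, -111-0, 000001, 010-00, 010111, 011001, 1-0010, 10-111, 101001, 1111--}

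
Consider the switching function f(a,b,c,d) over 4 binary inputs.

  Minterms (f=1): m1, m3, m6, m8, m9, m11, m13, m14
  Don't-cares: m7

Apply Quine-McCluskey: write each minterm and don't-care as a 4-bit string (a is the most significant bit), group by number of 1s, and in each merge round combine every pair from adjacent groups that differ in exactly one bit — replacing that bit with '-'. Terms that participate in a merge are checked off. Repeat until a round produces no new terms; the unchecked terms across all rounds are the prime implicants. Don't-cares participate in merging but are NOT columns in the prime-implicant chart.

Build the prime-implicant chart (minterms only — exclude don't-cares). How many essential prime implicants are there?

4

Round 0: 0001✓ 0011✓ 0110✓ 0111✓ 1000✓ 1001✓ 1011✓ 1101✓ 1110✓
Round 1: -001✓ -011✓ -110 0-11 00-1✓ 011- 1-01 10-1✓ 100-
Round 2: -0-1
PIs = {-0-1, -110, 0-11, 011-, 1-01, 100-}
Coverage chart:
  m1: -0-1 ←essential
  m3: -0-1,0-11
  m6: -110,011-
  m8: 100- ←essential
  m9: -0-1,1-01,100-
  m11: -0-1 ←essential
  m13: 1-01 ←essential
  m14: -110 ←essential
Essential: -0-1, -110, 1-01, 100-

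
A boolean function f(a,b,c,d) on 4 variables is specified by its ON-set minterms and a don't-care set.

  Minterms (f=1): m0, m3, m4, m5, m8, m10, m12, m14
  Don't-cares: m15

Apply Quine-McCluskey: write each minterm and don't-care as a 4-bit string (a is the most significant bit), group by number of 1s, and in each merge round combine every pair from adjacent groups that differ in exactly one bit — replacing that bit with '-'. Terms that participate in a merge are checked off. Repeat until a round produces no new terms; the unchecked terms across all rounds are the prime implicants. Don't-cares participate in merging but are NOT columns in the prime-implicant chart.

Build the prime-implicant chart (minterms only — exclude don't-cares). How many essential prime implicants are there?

4

Round 0: 0000✓ 0011 0100✓ 0101✓ 1000✓ 1010✓ 1100✓ 1110✓ 1111✓
Round 1: -000✓ -100✓ 0-00✓ 010- 1-00✓ 1-10✓ 10-0✓ 11-0✓ 111-
Round 2: --00 1--0
PIs = {--00, 0011, 010-, 1--0, 111-}
Coverage chart:
  m0: --00 ←essential
  m3: 0011 ←essential
  m4: --00,010-
  m5: 010- ←essential
  m8: --00,1--0
  m10: 1--0 ←essential
  m12: --00,1--0
  m14: 1--0,111-
Essential: --00, 0011, 010-, 1--0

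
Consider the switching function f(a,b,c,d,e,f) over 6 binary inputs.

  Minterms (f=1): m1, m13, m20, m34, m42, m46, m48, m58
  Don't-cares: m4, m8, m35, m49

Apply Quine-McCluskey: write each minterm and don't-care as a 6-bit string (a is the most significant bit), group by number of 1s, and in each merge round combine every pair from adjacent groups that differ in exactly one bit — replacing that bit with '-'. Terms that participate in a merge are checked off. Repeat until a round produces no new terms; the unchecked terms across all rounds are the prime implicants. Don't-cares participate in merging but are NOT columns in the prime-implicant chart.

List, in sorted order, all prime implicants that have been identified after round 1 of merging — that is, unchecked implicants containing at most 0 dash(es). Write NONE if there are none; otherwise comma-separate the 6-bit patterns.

000001, 001000, 001101

size-2^0 implicants → 000001  000100(✓)  001000  001101  010100(✓)  100010(✓)  100011(✓)  101010(✓)  101110(✓)  110000(✓)  110001(✓)  111010(✓)
size-2^1 implicants → 0-0100  1-1010  10-010  10001-  101-10  11000-
Unchecked terms (primes): 0-0100, 000001, 001000, 001101, 1-1010, 10-010, 10001-, 101-10, 11000-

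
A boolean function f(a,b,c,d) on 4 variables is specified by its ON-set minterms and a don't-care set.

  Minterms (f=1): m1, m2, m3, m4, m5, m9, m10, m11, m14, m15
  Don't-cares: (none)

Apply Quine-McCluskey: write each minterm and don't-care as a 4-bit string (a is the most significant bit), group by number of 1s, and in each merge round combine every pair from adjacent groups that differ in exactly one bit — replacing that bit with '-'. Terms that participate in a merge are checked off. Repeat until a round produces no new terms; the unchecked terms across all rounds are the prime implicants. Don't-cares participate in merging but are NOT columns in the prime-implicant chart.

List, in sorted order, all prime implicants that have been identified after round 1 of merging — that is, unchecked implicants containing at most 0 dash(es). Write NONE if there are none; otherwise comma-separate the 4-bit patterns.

Round 0: 0001✓ 0010✓ 0011✓ 0100✓ 0101✓ 1001✓ 1010✓ 1011✓ 1110✓ 1111✓
Round 1: -001✓ -010✓ -011✓ 0-01 00-1✓ 001-✓ 010- 1-10✓ 1-11✓ 10-1✓ 101-✓ 111-✓
Round 2: -0-1 -01- 1-1-
PIs = {-0-1, -01-, 0-01, 010-, 1-1-}

NONE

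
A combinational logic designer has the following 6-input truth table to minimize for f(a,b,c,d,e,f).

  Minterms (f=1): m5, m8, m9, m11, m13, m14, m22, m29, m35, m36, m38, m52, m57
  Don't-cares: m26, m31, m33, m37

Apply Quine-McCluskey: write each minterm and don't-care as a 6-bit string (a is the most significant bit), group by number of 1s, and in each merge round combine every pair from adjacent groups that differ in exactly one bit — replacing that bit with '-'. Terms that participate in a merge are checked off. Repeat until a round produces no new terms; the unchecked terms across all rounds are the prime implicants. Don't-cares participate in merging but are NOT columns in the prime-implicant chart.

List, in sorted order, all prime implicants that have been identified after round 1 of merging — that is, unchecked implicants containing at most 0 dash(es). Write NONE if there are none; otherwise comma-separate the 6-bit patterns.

[col 0] 000101*, 001000*, 001001*, 001011*, 001101*, 001110, 010110, 011010, 011101*, 011111*, 100001*, 100011*, 100100*, 100101*, 100110*, 110100*, 111001
[col 1] -00101, 0-1101, 00-101, 001-01, 0010-1, 00100-, 0111-1, 1-0100, 100-01, 1000-1, 1001-0, 10010-
Prime implicants: -00101, 0-1101, 00-101, 001-01, 0010-1, 00100-, 001110, 010110, 011010, 0111-1, 1-0100, 100-01, 1000-1, 1001-0, 10010-, 111001

001110, 010110, 011010, 111001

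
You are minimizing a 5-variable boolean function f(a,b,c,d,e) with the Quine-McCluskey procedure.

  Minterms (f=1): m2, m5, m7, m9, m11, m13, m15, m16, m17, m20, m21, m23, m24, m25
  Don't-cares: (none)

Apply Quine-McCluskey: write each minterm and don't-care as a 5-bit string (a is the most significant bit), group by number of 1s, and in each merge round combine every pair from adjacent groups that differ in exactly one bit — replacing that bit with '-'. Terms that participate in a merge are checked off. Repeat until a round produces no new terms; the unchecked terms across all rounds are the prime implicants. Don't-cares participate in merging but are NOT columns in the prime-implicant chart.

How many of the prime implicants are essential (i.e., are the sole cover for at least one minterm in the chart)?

5

size-2^0 implicants → 00010  00101(✓)  00111(✓)  01001(✓)  01011(✓)  01101(✓)  01111(✓)  10000(✓)  10001(✓)  10100(✓)  10101(✓)  10111(✓)  11000(✓)  11001(✓)
size-2^1 implicants → -0101(✓)  -0111(✓)  -1001  0-101(✓)  0-111(✓)  001-1(✓)  01-01(✓)  01-11(✓)  010-1(✓)  011-1(✓)  1-000(✓)  1-001(✓)  10-00(✓)  10-01(✓)  1000-(✓)  101-1(✓)  1010-(✓)  1100-(✓)
size-2^2 implicants → -01-1  0-1-1  01--1  1-00-  10-0-
Unchecked terms (primes): -01-1, -1001, 0-1-1, 00010, 01--1, 1-00-, 10-0-
Minterm coverage:
  m2 ⊆ 00010 [E]
  m5 ⊆ -01-1,0-1-1
  m7 ⊆ -01-1,0-1-1
  m9 ⊆ -1001,01--1
  m11 ⊆ 01--1 [E]
  m13 ⊆ 0-1-1,01--1
  m15 ⊆ 0-1-1,01--1
  m16 ⊆ 1-00-,10-0-
  m17 ⊆ 1-00-,10-0-
  m20 ⊆ 10-0- [E]
  m21 ⊆ -01-1,10-0-
  m23 ⊆ -01-1 [E]
  m24 ⊆ 1-00- [E]
  m25 ⊆ -1001,1-00-
E = {-01-1, 00010, 01--1, 1-00-, 10-0-}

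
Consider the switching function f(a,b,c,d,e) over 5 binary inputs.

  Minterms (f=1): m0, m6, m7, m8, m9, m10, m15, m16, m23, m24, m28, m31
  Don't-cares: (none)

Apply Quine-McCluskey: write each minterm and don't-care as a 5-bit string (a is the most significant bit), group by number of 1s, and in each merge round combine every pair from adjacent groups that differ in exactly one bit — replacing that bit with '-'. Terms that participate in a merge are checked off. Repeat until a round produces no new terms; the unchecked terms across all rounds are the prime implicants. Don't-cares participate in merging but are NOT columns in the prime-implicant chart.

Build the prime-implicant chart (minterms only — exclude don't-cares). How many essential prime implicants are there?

6

Round 0: 00000✓ 00110✓ 00111✓ 01000✓ 01001✓ 01010✓ 01111✓ 10000✓ 10111✓ 11000✓ 11100✓ 11111✓
Round 1: -0000✓ -0111✓ -1000✓ -1111✓ 0-000✓ 0-111✓ 0011- 010-0 0100- 1-000✓ 1-111✓ 11-00
Round 2: --000 --111
PIs = {--000, --111, 0011-, 010-0, 0100-, 11-00}
Coverage chart:
  m0: --000 ←essential
  m6: 0011- ←essential
  m7: --111,0011-
  m8: --000,010-0,0100-
  m9: 0100- ←essential
  m10: 010-0 ←essential
  m15: --111 ←essential
  m16: --000 ←essential
  m23: --111 ←essential
  m24: --000,11-00
  m28: 11-00 ←essential
  m31: --111 ←essential
Essential: --000, --111, 0011-, 010-0, 0100-, 11-00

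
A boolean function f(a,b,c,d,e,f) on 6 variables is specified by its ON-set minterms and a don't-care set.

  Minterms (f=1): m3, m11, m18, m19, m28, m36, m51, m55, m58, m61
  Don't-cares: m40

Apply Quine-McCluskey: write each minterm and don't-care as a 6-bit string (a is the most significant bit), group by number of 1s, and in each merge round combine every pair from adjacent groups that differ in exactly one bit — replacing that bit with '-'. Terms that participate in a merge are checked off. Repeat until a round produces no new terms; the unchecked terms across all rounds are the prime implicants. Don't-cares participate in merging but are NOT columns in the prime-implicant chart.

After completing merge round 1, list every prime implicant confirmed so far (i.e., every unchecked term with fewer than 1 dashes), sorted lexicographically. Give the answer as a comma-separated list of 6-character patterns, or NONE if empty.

Round 0: 000011✓ 001011✓ 010010✓ 010011✓ 011100 100100 101000 110011✓ 110111✓ 111010 111101
Round 1: -10011 0-0011 00-011 01001- 110-11
PIs = {-10011, 0-0011, 00-011, 01001-, 011100, 100100, 101000, 110-11, 111010, 111101}

011100, 100100, 101000, 111010, 111101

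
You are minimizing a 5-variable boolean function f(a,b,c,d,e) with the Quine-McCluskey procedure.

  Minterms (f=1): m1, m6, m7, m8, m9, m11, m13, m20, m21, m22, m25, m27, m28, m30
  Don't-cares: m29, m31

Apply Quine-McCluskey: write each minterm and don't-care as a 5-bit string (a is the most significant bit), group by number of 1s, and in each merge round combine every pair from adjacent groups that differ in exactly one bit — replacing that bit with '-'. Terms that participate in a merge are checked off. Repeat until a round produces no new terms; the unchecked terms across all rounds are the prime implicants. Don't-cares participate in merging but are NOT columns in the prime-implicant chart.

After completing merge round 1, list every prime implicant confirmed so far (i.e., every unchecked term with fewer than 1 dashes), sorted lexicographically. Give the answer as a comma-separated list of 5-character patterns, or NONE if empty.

NONE

Round 0: 00001✓ 00110✓ 00111✓ 01000✓ 01001✓ 01011✓ 01101✓ 10100✓ 10101✓ 10110✓ 11001✓ 11011✓ 11100✓ 11101✓ 11110✓ 11111✓
Round 1: -0110 -1001✓ -1011✓ -1101✓ 0-001 0011- 01-01✓ 010-1✓ 0100- 1-100✓ 1-101✓ 1-110✓ 101-0✓ 1010-✓ 11-01✓ 11-11✓ 110-1✓ 111-0✓ 111-1✓ 1110-✓ 1111-✓
Round 2: -1-01 -10-1 1-1-0 1-10- 11--1 111--
PIs = {-0110, -1-01, -10-1, 0-001, 0011-, 0100-, 1-1-0, 1-10-, 11--1, 111--}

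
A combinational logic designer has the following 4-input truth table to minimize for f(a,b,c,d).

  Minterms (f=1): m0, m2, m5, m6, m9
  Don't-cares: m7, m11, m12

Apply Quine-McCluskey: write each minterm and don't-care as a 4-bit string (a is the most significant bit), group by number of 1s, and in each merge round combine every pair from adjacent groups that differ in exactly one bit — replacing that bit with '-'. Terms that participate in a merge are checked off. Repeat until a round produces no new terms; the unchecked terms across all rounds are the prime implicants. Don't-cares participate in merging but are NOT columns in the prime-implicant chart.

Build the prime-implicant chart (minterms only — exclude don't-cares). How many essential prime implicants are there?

size-2^0 implicants → 0000(✓)  0010(✓)  0101(✓)  0110(✓)  0111(✓)  1001(✓)  1011(✓)  1100
size-2^1 implicants → 0-10  00-0  01-1  011-  10-1
Unchecked terms (primes): 0-10, 00-0, 01-1, 011-, 10-1, 1100
Minterm coverage:
  m0 ⊆ 00-0 [E]
  m2 ⊆ 0-10,00-0
  m5 ⊆ 01-1 [E]
  m6 ⊆ 0-10,011-
  m9 ⊆ 10-1 [E]
E = {00-0, 01-1, 10-1}

3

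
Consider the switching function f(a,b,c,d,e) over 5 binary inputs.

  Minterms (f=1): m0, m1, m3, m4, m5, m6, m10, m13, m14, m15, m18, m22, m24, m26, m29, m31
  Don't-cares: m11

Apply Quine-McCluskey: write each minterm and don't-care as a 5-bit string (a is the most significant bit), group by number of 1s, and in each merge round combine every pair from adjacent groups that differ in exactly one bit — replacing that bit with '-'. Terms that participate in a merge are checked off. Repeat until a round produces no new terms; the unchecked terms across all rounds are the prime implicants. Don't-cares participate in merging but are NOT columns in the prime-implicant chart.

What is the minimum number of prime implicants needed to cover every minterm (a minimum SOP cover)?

size-2^0 implicants → 00000(✓)  00001(✓)  00011(✓)  00100(✓)  00101(✓)  00110(✓)  01010(✓)  01011(✓)  01101(✓)  01110(✓)  01111(✓)  10010(✓)  10110(✓)  11000(✓)  11010(✓)  11101(✓)  11111(✓)
size-2^1 implicants → -0110  -1010  -1101(✓)  -1111(✓)  0-011  0-101  0-110  00-00(✓)  00-01(✓)  000-1  0000-(✓)  001-0  0010-(✓)  01-10(✓)  01-11(✓)  0101-(✓)  011-1(✓)  0111-(✓)  1-010  10-10  110-0  111-1(✓)
size-2^2 implicants → -11-1  00-0-  01-1-
Unchecked terms (primes): -0110, -1010, -11-1, 0-011, 0-101, 0-110, 00-0-, 000-1, 001-0, 01-1-, 1-010, 10-10, 110-0
Minterm coverage:
  m0 ⊆ 00-0- [E]
  m1 ⊆ 00-0-,000-1
  m3 ⊆ 0-011,000-1
  m4 ⊆ 00-0-,001-0
  m5 ⊆ 0-101,00-0-
  m6 ⊆ -0110,0-110,001-0
  m10 ⊆ -1010,01-1-
  m13 ⊆ -11-1,0-101
  m14 ⊆ 0-110,01-1-
  m15 ⊆ -11-1,01-1-
  m18 ⊆ 1-010,10-10
  m22 ⊆ -0110,10-10
  m24 ⊆ 110-0 [E]
  m26 ⊆ -1010,1-010,110-0
  m29 ⊆ -11-1 [E]
  m31 ⊆ -11-1 [E]
E = {-11-1, 00-0-, 110-0}
Petrick residual → -0110, 0-011, 01-1-, 1-010
Cover = b'cde' + bce + a'c'de + a'b'd' + a'bd + ac'de' + abc'e'  |cover|=7

7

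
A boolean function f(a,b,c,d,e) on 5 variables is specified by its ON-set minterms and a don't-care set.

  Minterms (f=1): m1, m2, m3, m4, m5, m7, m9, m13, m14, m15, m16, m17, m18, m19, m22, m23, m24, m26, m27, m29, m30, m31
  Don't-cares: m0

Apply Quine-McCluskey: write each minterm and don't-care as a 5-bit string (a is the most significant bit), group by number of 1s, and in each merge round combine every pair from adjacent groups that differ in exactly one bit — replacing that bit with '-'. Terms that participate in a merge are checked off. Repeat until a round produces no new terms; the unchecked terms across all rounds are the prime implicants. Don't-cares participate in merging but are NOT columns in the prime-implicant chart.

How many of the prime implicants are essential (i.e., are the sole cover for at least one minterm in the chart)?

size-2^0 implicants → 00000(✓)  00001(✓)  00010(✓)  00011(✓)  00100(✓)  00101(✓)  00111(✓)  01001(✓)  01101(✓)  01110(✓)  01111(✓)  10000(✓)  10001(✓)  10010(✓)  10011(✓)  10110(✓)  10111(✓)  11000(✓)  11010(✓)  11011(✓)  11101(✓)  11110(✓)  11111(✓)
size-2^1 implicants → -0000(✓)  -0001(✓)  -0010(✓)  -0011(✓)  -0111(✓)  -1101(✓)  -1110(✓)  -1111(✓)  0-001(✓)  0-101(✓)  0-111(✓)  00-00(✓)  00-01(✓)  00-11(✓)  000-0(✓)  000-1(✓)  0000-(✓)  0001-(✓)  001-1(✓)  0010-(✓)  01-01(✓)  011-1(✓)  0111-(✓)  1-000(✓)  1-010(✓)  1-011(✓)  1-110(✓)  1-111(✓)  10-10(✓)  10-11(✓)  100-0(✓)  100-1(✓)  1000-(✓)  1001-(✓)  1011-(✓)  11-10(✓)  11-11(✓)  110-0(✓)  1101-(✓)  111-1(✓)  1111-(✓)
size-2^2 implicants → --111  -0-11  -00-0(✓)  -00-1(✓)  -000-(✓)  -001-(✓)  -11-1  -111-  0--01  0-1-1  00--1  00-0-  000--(✓)  1--10(✓)  1--11(✓)  1-0-0  1-01-(✓)  1-11-(✓)  10-1-(✓)  100--(✓)  11-1-(✓)
size-2^3 implicants → -00--  1--1-
Unchecked terms (primes): --111, -0-11, -00--, -11-1, -111-, 0--01, 0-1-1, 00--1, 00-0-, 1--1-, 1-0-0
Minterm coverage:
  m1 ⊆ -00--,0--01,00--1,00-0-
  m2 ⊆ -00-- [E]
  m3 ⊆ -0-11,-00--,00--1
  m4 ⊆ 00-0- [E]
  m5 ⊆ 0--01,0-1-1,00--1,00-0-
  m7 ⊆ --111,-0-11,0-1-1,00--1
  m9 ⊆ 0--01 [E]
  m13 ⊆ -11-1,0--01,0-1-1
  m14 ⊆ -111- [E]
  m15 ⊆ --111,-11-1,-111-,0-1-1
  m16 ⊆ -00--,1-0-0
  m17 ⊆ -00-- [E]
  m18 ⊆ -00--,1--1-,1-0-0
  m19 ⊆ -0-11,-00--,1--1-
  m22 ⊆ 1--1- [E]
  m23 ⊆ --111,-0-11,1--1-
  m24 ⊆ 1-0-0 [E]
  m26 ⊆ 1--1-,1-0-0
  m27 ⊆ 1--1- [E]
  m29 ⊆ -11-1 [E]
  m30 ⊆ -111-,1--1-
  m31 ⊆ --111,-11-1,-111-,1--1-
E = {-00--, -11-1, -111-, 0--01, 00-0-, 1--1-, 1-0-0}

7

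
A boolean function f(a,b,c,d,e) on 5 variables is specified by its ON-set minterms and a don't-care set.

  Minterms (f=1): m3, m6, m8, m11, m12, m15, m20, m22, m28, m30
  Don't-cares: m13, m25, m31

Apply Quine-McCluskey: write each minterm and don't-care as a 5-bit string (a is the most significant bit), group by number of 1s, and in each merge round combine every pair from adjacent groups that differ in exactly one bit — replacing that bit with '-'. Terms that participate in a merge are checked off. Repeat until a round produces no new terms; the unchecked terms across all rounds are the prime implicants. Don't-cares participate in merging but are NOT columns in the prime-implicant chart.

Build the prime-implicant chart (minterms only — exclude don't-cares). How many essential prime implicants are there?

4

size-2^0 implicants → 00011(✓)  00110(✓)  01000(✓)  01011(✓)  01100(✓)  01101(✓)  01111(✓)  10100(✓)  10110(✓)  11001  11100(✓)  11110(✓)  11111(✓)
size-2^1 implicants → -0110  -1100  -1111  0-011  01-00  01-11  011-1  0110-  1-100(✓)  1-110(✓)  101-0(✓)  111-0(✓)  1111-
size-2^2 implicants → 1-1-0
Unchecked terms (primes): -0110, -1100, -1111, 0-011, 01-00, 01-11, 011-1, 0110-, 1-1-0, 11001, 1111-
Minterm coverage:
  m3 ⊆ 0-011 [E]
  m6 ⊆ -0110 [E]
  m8 ⊆ 01-00 [E]
  m11 ⊆ 0-011,01-11
  m12 ⊆ -1100,01-00,0110-
  m15 ⊆ -1111,01-11,011-1
  m20 ⊆ 1-1-0 [E]
  m22 ⊆ -0110,1-1-0
  m28 ⊆ -1100,1-1-0
  m30 ⊆ 1-1-0,1111-
E = {-0110, 0-011, 01-00, 1-1-0}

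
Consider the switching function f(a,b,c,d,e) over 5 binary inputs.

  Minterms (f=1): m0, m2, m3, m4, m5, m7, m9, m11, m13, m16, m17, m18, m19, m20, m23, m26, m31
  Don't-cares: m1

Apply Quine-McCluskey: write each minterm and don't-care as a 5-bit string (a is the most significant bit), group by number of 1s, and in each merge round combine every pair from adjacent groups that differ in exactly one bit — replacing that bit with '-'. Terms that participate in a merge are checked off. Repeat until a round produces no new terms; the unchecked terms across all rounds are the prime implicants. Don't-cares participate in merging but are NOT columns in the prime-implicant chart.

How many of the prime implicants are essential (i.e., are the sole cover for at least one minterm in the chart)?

size-2^0 implicants → 00000(✓)  00001(✓)  00010(✓)  00011(✓)  00100(✓)  00101(✓)  00111(✓)  01001(✓)  01011(✓)  01101(✓)  10000(✓)  10001(✓)  10010(✓)  10011(✓)  10100(✓)  10111(✓)  11010(✓)  11111(✓)
size-2^1 implicants → -0000(✓)  -0001(✓)  -0010(✓)  -0011(✓)  -0100(✓)  -0111(✓)  0-001(✓)  0-011(✓)  0-101(✓)  00-00(✓)  00-01(✓)  00-11(✓)  000-0(✓)  000-1(✓)  0000-(✓)  0001-(✓)  001-1(✓)  0010-(✓)  01-01(✓)  010-1(✓)  1-010  1-111  10-00(✓)  10-11(✓)  100-0(✓)  100-1(✓)  1000-(✓)  1001-(✓)
size-2^2 implicants → -0-00  -0-11  -00-0(✓)  -00-1(✓)  -000-(✓)  -001-(✓)  0--01  0-0-1  00--1  00-0-  000--(✓)  100--(✓)
size-2^3 implicants → -00--
Unchecked terms (primes): -0-00, -0-11, -00--, 0--01, 0-0-1, 00--1, 00-0-, 1-010, 1-111
Minterm coverage:
  m0 ⊆ -0-00,-00--,00-0-
  m2 ⊆ -00-- [E]
  m3 ⊆ -0-11,-00--,0-0-1,00--1
  m4 ⊆ -0-00,00-0-
  m5 ⊆ 0--01,00--1,00-0-
  m7 ⊆ -0-11,00--1
  m9 ⊆ 0--01,0-0-1
  m11 ⊆ 0-0-1 [E]
  m13 ⊆ 0--01 [E]
  m16 ⊆ -0-00,-00--
  m17 ⊆ -00-- [E]
  m18 ⊆ -00--,1-010
  m19 ⊆ -0-11,-00--
  m20 ⊆ -0-00 [E]
  m23 ⊆ -0-11,1-111
  m26 ⊆ 1-010 [E]
  m31 ⊆ 1-111 [E]
E = {-0-00, -00--, 0--01, 0-0-1, 1-010, 1-111}

6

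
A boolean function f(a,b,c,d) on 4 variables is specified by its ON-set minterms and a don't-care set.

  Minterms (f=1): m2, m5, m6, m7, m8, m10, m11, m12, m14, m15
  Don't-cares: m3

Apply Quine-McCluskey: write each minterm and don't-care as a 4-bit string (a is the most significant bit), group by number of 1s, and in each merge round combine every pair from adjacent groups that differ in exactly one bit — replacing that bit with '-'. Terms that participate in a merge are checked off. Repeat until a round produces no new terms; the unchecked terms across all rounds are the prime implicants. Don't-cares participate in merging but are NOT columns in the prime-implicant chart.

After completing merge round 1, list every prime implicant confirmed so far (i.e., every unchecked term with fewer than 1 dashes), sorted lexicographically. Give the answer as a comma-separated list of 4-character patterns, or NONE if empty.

Round 0: 0010✓ 0011✓ 0101✓ 0110✓ 0111✓ 1000✓ 1010✓ 1011✓ 1100✓ 1110✓ 1111✓
Round 1: -010✓ -011✓ -110✓ -111✓ 0-10✓ 0-11✓ 001-✓ 01-1 011-✓ 1-00✓ 1-10✓ 1-11✓ 10-0✓ 101-✓ 11-0✓ 111-✓
Round 2: --10✓ --11✓ -01-✓ -11-✓ 0-1-✓ 1--0 1-1-✓
Round 3: --1-
PIs = {--1-, 01-1, 1--0}

NONE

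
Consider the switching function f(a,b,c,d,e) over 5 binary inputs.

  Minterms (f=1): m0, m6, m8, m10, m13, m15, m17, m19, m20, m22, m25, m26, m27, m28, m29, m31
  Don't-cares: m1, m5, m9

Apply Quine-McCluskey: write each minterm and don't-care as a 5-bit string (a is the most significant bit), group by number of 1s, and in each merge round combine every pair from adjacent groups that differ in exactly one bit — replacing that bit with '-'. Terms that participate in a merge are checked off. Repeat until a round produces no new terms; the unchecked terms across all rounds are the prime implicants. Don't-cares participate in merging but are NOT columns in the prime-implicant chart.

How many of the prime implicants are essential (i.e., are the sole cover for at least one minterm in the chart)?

4

size-2^0 implicants → 00000(✓)  00001(✓)  00101(✓)  00110(✓)  01000(✓)  01001(✓)  01010(✓)  01101(✓)  01111(✓)  10001(✓)  10011(✓)  10100(✓)  10110(✓)  11001(✓)  11010(✓)  11011(✓)  11100(✓)  11101(✓)  11111(✓)
size-2^1 implicants → -0001(✓)  -0110  -1001(✓)  -1010  -1101(✓)  -1111(✓)  0-000(✓)  0-001(✓)  0-101(✓)  00-01(✓)  0000-(✓)  01-01(✓)  010-0  0100-(✓)  011-1(✓)  1-001(✓)  1-011(✓)  1-100  100-1(✓)  101-0  11-01(✓)  11-11(✓)  110-1(✓)  1101-  111-1(✓)  1110-
size-2^2 implicants → --001  -1-01  -11-1  0--01  0-00-  1-0-1  11--1
Unchecked terms (primes): --001, -0110, -1-01, -1010, -11-1, 0--01, 0-00-, 010-0, 1-0-1, 1-100, 101-0, 11--1, 1101-, 1110-
Minterm coverage:
  m0 ⊆ 0-00- [E]
  m6 ⊆ -0110 [E]
  m8 ⊆ 0-00-,010-0
  m10 ⊆ -1010,010-0
  m13 ⊆ -1-01,-11-1,0--01
  m15 ⊆ -11-1 [E]
  m17 ⊆ --001,1-0-1
  m19 ⊆ 1-0-1 [E]
  m20 ⊆ 1-100,101-0
  m22 ⊆ -0110,101-0
  m25 ⊆ --001,-1-01,1-0-1,11--1
  m26 ⊆ -1010,1101-
  m27 ⊆ 1-0-1,11--1,1101-
  m28 ⊆ 1-100,1110-
  m29 ⊆ -1-01,-11-1,11--1,1110-
  m31 ⊆ -11-1,11--1
E = {-0110, -11-1, 0-00-, 1-0-1}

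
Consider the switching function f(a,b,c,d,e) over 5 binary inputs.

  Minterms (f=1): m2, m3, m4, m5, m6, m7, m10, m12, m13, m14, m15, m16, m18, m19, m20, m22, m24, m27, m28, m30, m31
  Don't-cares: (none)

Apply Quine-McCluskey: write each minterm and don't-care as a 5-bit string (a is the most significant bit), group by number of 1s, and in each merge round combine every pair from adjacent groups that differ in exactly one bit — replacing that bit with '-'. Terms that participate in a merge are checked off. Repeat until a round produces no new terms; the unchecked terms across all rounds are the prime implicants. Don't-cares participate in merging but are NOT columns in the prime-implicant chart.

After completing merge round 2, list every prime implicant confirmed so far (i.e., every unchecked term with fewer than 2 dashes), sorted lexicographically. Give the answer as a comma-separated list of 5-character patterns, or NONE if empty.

size-2^0 implicants → 00010(✓)  00011(✓)  00100(✓)  00101(✓)  00110(✓)  00111(✓)  01010(✓)  01100(✓)  01101(✓)  01110(✓)  01111(✓)  10000(✓)  10010(✓)  10011(✓)  10100(✓)  10110(✓)  11000(✓)  11011(✓)  11100(✓)  11110(✓)  11111(✓)
size-2^1 implicants → -0010(✓)  -0011(✓)  -0100(✓)  -0110(✓)  -1100(✓)  -1110(✓)  -1111(✓)  0-010(✓)  0-100(✓)  0-101(✓)  0-110(✓)  0-111(✓)  00-10(✓)  00-11(✓)  0001-(✓)  001-0(✓)  001-1(✓)  0010-(✓)  0011-(✓)  01-10(✓)  011-0(✓)  011-1(✓)  0110-(✓)  0111-(✓)  1-000(✓)  1-011  1-100(✓)  1-110(✓)  10-00(✓)  10-10(✓)  100-0(✓)  1001-(✓)  101-0(✓)  11-00(✓)  11-11  111-0(✓)  1111-(✓)
size-2^2 implicants → --100(✓)  --110(✓)  -0-10  -001-  -01-0(✓)  -11-0(✓)  -111-  0--10  0-1-0(✓)  0-1-1(✓)  0-10-(✓)  0-11-(✓)  00-1-  001--(✓)  011--(✓)  1--00  1-1-0(✓)  10--0
size-2^3 implicants → --1-0  0-1--
Unchecked terms (primes): --1-0, -0-10, -001-, -111-, 0--10, 0-1--, 00-1-, 1--00, 1-011, 10--0, 11-11

1-011, 11-11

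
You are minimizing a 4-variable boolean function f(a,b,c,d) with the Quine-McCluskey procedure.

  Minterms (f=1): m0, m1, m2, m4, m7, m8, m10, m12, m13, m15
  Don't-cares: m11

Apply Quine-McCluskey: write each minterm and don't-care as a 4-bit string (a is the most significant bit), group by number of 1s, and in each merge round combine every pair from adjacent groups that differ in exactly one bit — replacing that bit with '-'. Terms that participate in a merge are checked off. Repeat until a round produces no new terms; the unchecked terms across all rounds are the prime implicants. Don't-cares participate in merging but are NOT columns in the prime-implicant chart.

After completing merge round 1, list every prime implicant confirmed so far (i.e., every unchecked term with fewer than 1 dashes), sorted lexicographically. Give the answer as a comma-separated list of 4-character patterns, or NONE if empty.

NONE

[col 0] 0000*, 0001*, 0010*, 0100*, 0111*, 1000*, 1010*, 1011*, 1100*, 1101*, 1111*
[col 1] -000*, -010*, -100*, -111, 0-00*, 00-0*, 000-, 1-00*, 1-11, 10-0*, 101-, 11-1, 110-
[col 2] --00, -0-0
Prime implicants: --00, -0-0, -111, 000-, 1-11, 101-, 11-1, 110-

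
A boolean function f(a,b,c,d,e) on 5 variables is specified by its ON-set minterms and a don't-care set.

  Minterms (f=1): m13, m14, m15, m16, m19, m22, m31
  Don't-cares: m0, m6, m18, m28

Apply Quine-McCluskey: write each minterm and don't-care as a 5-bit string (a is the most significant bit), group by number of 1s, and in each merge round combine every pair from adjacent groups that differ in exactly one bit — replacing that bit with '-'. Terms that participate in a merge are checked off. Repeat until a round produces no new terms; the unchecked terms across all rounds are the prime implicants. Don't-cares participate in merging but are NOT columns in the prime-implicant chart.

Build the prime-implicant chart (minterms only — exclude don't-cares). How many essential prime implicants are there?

3

size-2^0 implicants → 00000(✓)  00110(✓)  01101(✓)  01110(✓)  01111(✓)  10000(✓)  10010(✓)  10011(✓)  10110(✓)  11100  11111(✓)
size-2^1 implicants → -0000  -0110  -1111  0-110  011-1  0111-  10-10  100-0  1001-
Unchecked terms (primes): -0000, -0110, -1111, 0-110, 011-1, 0111-, 10-10, 100-0, 1001-, 11100
Minterm coverage:
  m13 ⊆ 011-1 [E]
  m14 ⊆ 0-110,0111-
  m15 ⊆ -1111,011-1,0111-
  m16 ⊆ -0000,100-0
  m19 ⊆ 1001- [E]
  m22 ⊆ -0110,10-10
  m31 ⊆ -1111 [E]
E = {-1111, 011-1, 1001-}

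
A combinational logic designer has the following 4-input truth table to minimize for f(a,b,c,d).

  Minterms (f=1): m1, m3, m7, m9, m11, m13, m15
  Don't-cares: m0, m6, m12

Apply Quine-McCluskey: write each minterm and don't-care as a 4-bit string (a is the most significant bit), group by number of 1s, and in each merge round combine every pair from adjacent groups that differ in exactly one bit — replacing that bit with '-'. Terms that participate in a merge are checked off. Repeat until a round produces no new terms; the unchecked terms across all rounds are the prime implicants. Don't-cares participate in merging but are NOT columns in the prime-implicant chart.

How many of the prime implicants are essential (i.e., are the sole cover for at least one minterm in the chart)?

Round 0: 0000✓ 0001✓ 0011✓ 0110✓ 0111✓ 1001✓ 1011✓ 1100✓ 1101✓ 1111✓
Round 1: -001✓ -011✓ -111✓ 0-11✓ 00-1✓ 000- 011- 1-01✓ 1-11✓ 10-1✓ 11-1✓ 110-
Round 2: --11 -0-1 1--1
PIs = {--11, -0-1, 000-, 011-, 1--1, 110-}
Coverage chart:
  m1: -0-1,000-
  m3: --11,-0-1
  m7: --11,011-
  m9: -0-1,1--1
  m11: --11,-0-1,1--1
  m13: 1--1,110-
  m15: --11,1--1
(no essential prime implicants)

0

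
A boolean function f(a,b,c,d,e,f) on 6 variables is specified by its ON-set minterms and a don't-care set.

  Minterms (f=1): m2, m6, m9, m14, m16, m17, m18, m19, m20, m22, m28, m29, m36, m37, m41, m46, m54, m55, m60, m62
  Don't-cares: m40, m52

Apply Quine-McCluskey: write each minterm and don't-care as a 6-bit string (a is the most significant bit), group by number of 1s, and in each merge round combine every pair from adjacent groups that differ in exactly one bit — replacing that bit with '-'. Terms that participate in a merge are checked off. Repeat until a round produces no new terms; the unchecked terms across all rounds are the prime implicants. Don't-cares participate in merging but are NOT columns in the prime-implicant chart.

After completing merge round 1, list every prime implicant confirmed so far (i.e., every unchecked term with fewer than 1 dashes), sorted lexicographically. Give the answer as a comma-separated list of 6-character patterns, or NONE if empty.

NONE

size-2^0 implicants → 000010(✓)  000110(✓)  001001(✓)  001110(✓)  010000(✓)  010001(✓)  010010(✓)  010011(✓)  010100(✓)  010110(✓)  011100(✓)  011101(✓)  100100(✓)  100101(✓)  101000(✓)  101001(✓)  101110(✓)  110100(✓)  110110(✓)  110111(✓)  111100(✓)  111110(✓)
size-2^1 implicants → -01001  -01110  -10100(✓)  -10110(✓)  -11100(✓)  0-0010(✓)  0-0110(✓)  00-110  000-10(✓)  01-100(✓)  010-00(✓)  010-10(✓)  0100-0(✓)  0100-1(✓)  01000-(✓)  01001-(✓)  0101-0(✓)  01110-  1-0100  1-1110  10010-  10100-  11-100(✓)  11-110(✓)  1101-0(✓)  11011-  1111-0(✓)
size-2^2 implicants → -1-100  -101-0  0-0-10  010--0  0100--  11-1-0
Unchecked terms (primes): -01001, -01110, -1-100, -101-0, 0-0-10, 00-110, 010--0, 0100--, 01110-, 1-0100, 1-1110, 10010-, 10100-, 11-1-0, 11011-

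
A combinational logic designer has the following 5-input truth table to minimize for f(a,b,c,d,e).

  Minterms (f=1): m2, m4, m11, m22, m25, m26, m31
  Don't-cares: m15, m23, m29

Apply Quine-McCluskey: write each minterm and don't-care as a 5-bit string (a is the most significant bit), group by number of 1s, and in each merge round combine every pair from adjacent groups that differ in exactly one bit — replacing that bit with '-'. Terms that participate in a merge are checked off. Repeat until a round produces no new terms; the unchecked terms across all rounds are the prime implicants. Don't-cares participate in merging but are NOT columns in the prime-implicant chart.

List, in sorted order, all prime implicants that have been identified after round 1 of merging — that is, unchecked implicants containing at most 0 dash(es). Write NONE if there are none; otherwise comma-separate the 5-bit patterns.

size-2^0 implicants → 00010  00100  01011(✓)  01111(✓)  10110(✓)  10111(✓)  11001(✓)  11010  11101(✓)  11111(✓)
size-2^1 implicants → -1111  01-11  1-111  1011-  11-01  111-1
Unchecked terms (primes): -1111, 00010, 00100, 01-11, 1-111, 1011-, 11-01, 11010, 111-1

00010, 00100, 11010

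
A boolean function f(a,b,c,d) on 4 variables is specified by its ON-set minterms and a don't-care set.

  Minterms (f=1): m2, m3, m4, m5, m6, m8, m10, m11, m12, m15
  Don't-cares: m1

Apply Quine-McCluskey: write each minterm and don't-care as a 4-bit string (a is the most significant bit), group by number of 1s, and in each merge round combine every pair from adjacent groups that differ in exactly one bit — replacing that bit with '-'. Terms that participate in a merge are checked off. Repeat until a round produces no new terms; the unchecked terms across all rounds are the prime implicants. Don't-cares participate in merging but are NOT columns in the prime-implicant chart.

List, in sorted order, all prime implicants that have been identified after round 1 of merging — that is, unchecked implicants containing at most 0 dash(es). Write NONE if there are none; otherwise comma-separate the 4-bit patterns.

[col 0] 0001*, 0010*, 0011*, 0100*, 0101*, 0110*, 1000*, 1010*, 1011*, 1100*, 1111*
[col 1] -010*, -011*, -100, 0-01, 0-10, 00-1, 001-*, 01-0, 010-, 1-00, 1-11, 10-0, 101-*
[col 2] -01-
Prime implicants: -01-, -100, 0-01, 0-10, 00-1, 01-0, 010-, 1-00, 1-11, 10-0

NONE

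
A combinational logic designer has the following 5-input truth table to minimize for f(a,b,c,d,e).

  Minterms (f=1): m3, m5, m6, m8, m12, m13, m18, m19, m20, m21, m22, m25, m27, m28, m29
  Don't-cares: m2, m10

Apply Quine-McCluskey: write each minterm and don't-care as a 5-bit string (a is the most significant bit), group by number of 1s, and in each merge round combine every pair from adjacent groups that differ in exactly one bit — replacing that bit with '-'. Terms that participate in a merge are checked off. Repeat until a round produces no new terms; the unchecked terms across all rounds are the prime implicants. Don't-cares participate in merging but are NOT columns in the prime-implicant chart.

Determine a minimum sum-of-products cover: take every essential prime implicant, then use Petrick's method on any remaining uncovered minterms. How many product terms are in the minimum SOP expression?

6

[col 0] 00010*, 00011*, 00101*, 00110*, 01000*, 01010*, 01100*, 01101*, 10010*, 10011*, 10100*, 10101*, 10110*, 11001*, 11011*, 11100*, 11101*
[col 1] -0010*, -0011*, -0101*, -0110*, -1100*, -1101*, 0-010, 0-101*, 00-10*, 0001-*, 01-00, 010-0, 0110-*, 1-011, 1-100*, 1-101*, 10-10*, 1001-*, 101-0, 1010-*, 11-01, 110-1, 1110-*
[col 2] --101, -0-10, -001-, -110-, 1-10-
Prime implicants: --101, -0-10, -001-, -110-, 0-010, 01-00, 010-0, 1-011, 1-10-, 101-0, 11-01, 110-1
PI chart (minterm → PIs covering it):
  3 | -001-  (sole → essential)
  5 | --101  (sole → essential)
  6 | -0-10  (sole → essential)
  8 | 01-00,010-0
  12 | -110-,01-00
  13 | --101,-110-
  18 | -0-10,-001-
  19 | -001-,1-011
  20 | 1-10-,101-0
  21 | --101,1-10-
  22 | -0-10,101-0
  25 | 11-01,110-1
  27 | 1-011,110-1
  28 | -110-,1-10-
  29 | --101,-110-,1-10-,11-01
Essential prime implicants: --101, -0-10, -001-
Petrick residual → 01-00, 1-10-, 110-1
Minimum SOP uses 6 PIs: cd'e + b'de' + b'c'd + a'bd'e' + acd' + abc'e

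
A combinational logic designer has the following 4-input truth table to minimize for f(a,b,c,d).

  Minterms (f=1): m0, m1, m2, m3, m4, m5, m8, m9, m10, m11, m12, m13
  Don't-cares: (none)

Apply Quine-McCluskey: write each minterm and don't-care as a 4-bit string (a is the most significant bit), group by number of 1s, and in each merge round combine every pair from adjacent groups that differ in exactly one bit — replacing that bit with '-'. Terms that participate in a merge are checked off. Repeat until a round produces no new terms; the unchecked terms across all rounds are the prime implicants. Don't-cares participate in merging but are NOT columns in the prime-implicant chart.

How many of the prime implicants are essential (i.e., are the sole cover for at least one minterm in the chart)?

[col 0] 0000*, 0001*, 0010*, 0011*, 0100*, 0101*, 1000*, 1001*, 1010*, 1011*, 1100*, 1101*
[col 1] -000*, -001*, -010*, -011*, -100*, -101*, 0-00*, 0-01*, 00-0*, 00-1*, 000-*, 001-*, 010-*, 1-00*, 1-01*, 10-0*, 10-1*, 100-*, 101-*, 110-*
[col 2] --00*, --01*, -0-0*, -0-1*, -00-*, -01-*, -10-*, 0-0-*, 00--*, 1-0-*, 10--*
[col 3] --0-, -0--
Prime implicants: --0-, -0--
PI chart (minterm → PIs covering it):
  0 | --0-,-0--
  1 | --0-,-0--
  2 | -0--  (sole → essential)
  3 | -0--  (sole → essential)
  4 | --0-  (sole → essential)
  5 | --0-  (sole → essential)
  8 | --0-,-0--
  9 | --0-,-0--
  10 | -0--  (sole → essential)
  11 | -0--  (sole → essential)
  12 | --0-  (sole → essential)
  13 | --0-  (sole → essential)
Essential prime implicants: --0-, -0--

2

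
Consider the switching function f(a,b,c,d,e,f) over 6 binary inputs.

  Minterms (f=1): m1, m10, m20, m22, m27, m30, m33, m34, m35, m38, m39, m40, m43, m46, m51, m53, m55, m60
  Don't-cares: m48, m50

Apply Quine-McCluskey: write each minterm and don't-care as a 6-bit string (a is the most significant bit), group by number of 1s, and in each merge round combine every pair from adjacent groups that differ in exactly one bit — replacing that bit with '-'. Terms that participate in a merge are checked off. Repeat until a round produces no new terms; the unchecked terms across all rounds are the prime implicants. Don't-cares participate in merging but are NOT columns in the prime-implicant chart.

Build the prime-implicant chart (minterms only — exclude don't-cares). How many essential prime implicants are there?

10

Round 0: 000001✓ 001010 010100✓ 010110✓ 011011 011110✓ 100001✓ 100010✓ 100011✓ 100110✓ 100111✓ 101000 101011✓ 101110✓ 110000✓ 110010✓ 110011✓ 110101✓ 110111✓ 111100
Round 1: -00001 01-110 0101-0 1-0010✓ 1-0011✓ 1-0111✓ 10-011 10-110 100-10✓ 100-11✓ 1000-1 10001-✓ 10011-✓ 110-11✓ 1100-0 11001-✓ 1101-1
Round 2: 1-0-11 1-001- 100-1-
PIs = {-00001, 001010, 01-110, 0101-0, 011011, 1-0-11, 1-001-, 10-011, 10-110, 100-1-, 1000-1, 101000, 1100-0, 1101-1, 111100}
Coverage chart:
  m1: -00001 ←essential
  m10: 001010 ←essential
  m20: 0101-0 ←essential
  m22: 01-110,0101-0
  m27: 011011 ←essential
  m30: 01-110 ←essential
  m33: -00001,1000-1
  m34: 1-001-,100-1-
  m35: 1-0-11,1-001-,10-011,100-1-,1000-1
  m38: 10-110,100-1-
  m39: 1-0-11,100-1-
  m40: 101000 ←essential
  m43: 10-011 ←essential
  m46: 10-110 ←essential
  m51: 1-0-11,1-001-
  m53: 1101-1 ←essential
  m55: 1-0-11,1101-1
  m60: 111100 ←essential
Essential: -00001, 001010, 01-110, 0101-0, 011011, 10-011, 10-110, 101000, 1101-1, 111100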